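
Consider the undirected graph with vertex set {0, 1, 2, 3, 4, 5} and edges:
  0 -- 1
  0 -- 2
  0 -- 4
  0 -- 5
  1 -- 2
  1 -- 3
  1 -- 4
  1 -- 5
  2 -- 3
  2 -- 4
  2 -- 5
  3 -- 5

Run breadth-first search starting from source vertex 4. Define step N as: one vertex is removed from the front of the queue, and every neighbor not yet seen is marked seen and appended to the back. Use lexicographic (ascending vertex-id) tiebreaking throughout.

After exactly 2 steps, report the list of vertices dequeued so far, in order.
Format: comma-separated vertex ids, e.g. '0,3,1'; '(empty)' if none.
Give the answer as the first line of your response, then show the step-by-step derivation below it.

4,0

step 1: dequeue 4; queue=[0,1,2]; order=4
step 2: dequeue 0; queue=[1,2,5]; order=4,0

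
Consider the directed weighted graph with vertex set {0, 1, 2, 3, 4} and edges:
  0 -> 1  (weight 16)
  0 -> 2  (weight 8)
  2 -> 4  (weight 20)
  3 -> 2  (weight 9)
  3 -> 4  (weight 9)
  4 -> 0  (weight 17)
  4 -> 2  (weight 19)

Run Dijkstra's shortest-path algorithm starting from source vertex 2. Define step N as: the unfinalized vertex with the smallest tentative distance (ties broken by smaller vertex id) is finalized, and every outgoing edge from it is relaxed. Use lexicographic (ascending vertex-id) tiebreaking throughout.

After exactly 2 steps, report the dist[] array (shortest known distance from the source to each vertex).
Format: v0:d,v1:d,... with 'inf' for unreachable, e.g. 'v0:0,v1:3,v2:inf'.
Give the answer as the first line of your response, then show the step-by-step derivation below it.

v0:37,v1:inf,v2:0,v3:inf,v4:20

step 1: dist = v0:inf,v1:inf,v2:0,v3:inf,v4:20
step 2: dist = v0:37,v1:inf,v2:0,v3:inf,v4:20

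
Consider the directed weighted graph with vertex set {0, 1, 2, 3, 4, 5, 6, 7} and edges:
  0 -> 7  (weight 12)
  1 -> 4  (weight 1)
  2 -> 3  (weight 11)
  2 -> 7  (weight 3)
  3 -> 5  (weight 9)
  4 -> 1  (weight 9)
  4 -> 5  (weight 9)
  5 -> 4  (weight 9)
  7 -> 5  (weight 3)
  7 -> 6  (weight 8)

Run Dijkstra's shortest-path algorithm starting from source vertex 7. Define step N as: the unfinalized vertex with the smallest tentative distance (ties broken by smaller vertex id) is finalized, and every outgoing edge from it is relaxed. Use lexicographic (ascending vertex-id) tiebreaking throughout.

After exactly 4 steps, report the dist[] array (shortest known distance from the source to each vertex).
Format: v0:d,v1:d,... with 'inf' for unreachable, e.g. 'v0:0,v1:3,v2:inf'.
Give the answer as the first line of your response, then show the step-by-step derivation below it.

v0:inf,v1:21,v2:inf,v3:inf,v4:12,v5:3,v6:8,v7:0

step 1: dist = v0:inf,v1:inf,v2:inf,v3:inf,v4:inf,v5:3,v6:8,v7:0
step 2: dist = v0:inf,v1:inf,v2:inf,v3:inf,v4:12,v5:3,v6:8,v7:0
step 3: dist = v0:inf,v1:inf,v2:inf,v3:inf,v4:12,v5:3,v6:8,v7:0
step 4: dist = v0:inf,v1:21,v2:inf,v3:inf,v4:12,v5:3,v6:8,v7:0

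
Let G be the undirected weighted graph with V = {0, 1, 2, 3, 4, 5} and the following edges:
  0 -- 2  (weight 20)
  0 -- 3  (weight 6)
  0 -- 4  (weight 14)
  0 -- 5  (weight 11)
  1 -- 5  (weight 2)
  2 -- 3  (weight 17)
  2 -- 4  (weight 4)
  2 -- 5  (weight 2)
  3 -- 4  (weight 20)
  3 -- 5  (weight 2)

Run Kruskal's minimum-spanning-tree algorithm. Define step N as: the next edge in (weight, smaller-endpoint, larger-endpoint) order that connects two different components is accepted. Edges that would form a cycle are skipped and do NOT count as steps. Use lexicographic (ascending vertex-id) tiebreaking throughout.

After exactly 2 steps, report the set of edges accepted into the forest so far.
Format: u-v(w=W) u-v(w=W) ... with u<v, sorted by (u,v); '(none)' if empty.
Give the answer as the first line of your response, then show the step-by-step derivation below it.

1-5(w=2) 2-5(w=2)

step 1: add edge 1-5 (w=2); MST = {1-5(w=2)}
step 2: add edge 2-5 (w=2); MST = {1-5(w=2) 2-5(w=2)}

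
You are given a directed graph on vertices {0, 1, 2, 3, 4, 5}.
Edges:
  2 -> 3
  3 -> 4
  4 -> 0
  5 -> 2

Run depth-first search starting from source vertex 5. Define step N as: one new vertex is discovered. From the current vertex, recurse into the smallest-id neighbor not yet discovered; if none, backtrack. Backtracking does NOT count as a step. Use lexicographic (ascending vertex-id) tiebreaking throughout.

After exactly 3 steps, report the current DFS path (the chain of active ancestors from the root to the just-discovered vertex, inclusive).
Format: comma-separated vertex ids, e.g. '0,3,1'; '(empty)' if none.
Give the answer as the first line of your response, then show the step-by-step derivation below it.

5,2,3

step 1: discover 5; path=5; order=5
step 2: discover 2; path=5>2; order=5,2
step 3: discover 3; path=5>2>3; order=5,2,3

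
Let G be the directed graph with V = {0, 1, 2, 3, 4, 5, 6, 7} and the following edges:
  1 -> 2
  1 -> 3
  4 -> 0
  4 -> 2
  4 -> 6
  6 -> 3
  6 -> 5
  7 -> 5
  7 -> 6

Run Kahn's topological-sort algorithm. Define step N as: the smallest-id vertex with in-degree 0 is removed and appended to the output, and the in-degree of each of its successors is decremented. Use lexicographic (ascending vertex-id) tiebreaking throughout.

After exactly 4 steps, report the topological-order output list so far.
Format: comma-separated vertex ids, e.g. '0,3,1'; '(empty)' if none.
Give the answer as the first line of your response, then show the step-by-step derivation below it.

1,4,0,2

step 1: output 1; order=[1]; indeg=(1,0,1,1,0,2,2,0)
step 2: output 4; order=[1,4]; indeg=(0,0,0,1,0,2,1,0)
step 3: output 0; order=[1,4,0]; indeg=(0,0,0,1,0,2,1,0)
step 4: output 2; order=[1,4,0,2]; indeg=(0,0,0,1,0,2,1,0)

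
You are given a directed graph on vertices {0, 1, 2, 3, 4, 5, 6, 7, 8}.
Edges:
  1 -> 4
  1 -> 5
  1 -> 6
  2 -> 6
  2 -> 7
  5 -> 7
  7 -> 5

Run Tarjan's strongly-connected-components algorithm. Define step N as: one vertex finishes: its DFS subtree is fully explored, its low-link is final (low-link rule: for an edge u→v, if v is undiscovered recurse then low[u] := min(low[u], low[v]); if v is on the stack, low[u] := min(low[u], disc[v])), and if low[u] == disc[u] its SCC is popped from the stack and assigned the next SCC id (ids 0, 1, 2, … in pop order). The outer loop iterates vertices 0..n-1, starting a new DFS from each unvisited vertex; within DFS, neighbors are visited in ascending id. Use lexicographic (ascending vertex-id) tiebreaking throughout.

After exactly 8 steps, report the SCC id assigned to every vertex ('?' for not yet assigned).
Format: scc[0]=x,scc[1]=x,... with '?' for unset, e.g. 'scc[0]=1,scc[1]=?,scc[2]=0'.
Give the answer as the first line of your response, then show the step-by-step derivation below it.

scc[0]=0,scc[1]=4,scc[2]=5,scc[3]=6,scc[4]=1,scc[5]=2,scc[6]=3,scc[7]=2,scc[8]=?

step 1: low=(low[0]=0,low[1]=?,low[2]=?,low[3]=?,low[4]=?,low[5]=?,low[6]=?,low[7]=?,low[8]=?); scc=(scc[0]=0,scc[1]=?,scc[2]=?,scc[3]=?,scc[4]=?,scc[5]=?,scc[6]=?,scc[7]=?,scc[8]=?)
step 2: low=(low[0]=0,low[1]=1,low[2]=?,low[3]=?,low[4]=2,low[5]=?,low[6]=?,low[7]=?,low[8]=?); scc=(scc[0]=0,scc[1]=?,scc[2]=?,scc[3]=?,scc[4]=1,scc[5]=?,scc[6]=?,scc[7]=?,scc[8]=?)
step 3: low=(low[0]=0,low[1]=1,low[2]=?,low[3]=?,low[4]=2,low[5]=3,low[6]=?,low[7]=3,low[8]=?); scc=(scc[0]=0,scc[1]=?,scc[2]=?,scc[3]=?,scc[4]=1,scc[5]=?,scc[6]=?,scc[7]=?,scc[8]=?)
step 4: low=(low[0]=0,low[1]=1,low[2]=?,low[3]=?,low[4]=2,low[5]=3,low[6]=?,low[7]=3,low[8]=?); scc=(scc[0]=0,scc[1]=?,scc[2]=?,scc[3]=?,scc[4]=1,scc[5]=2,scc[6]=?,scc[7]=2,scc[8]=?)
step 5: low=(low[0]=0,low[1]=1,low[2]=?,low[3]=?,low[4]=2,low[5]=3,low[6]=5,low[7]=3,low[8]=?); scc=(scc[0]=0,scc[1]=?,scc[2]=?,scc[3]=?,scc[4]=1,scc[5]=2,scc[6]=3,scc[7]=2,scc[8]=?)
step 6: low=(low[0]=0,low[1]=1,low[2]=?,low[3]=?,low[4]=2,low[5]=3,low[6]=5,low[7]=3,low[8]=?); scc=(scc[0]=0,scc[1]=4,scc[2]=?,scc[3]=?,scc[4]=1,scc[5]=2,scc[6]=3,scc[7]=2,scc[8]=?)
step 7: low=(low[0]=0,low[1]=1,low[2]=6,low[3]=?,low[4]=2,low[5]=3,low[6]=5,low[7]=3,low[8]=?); scc=(scc[0]=0,scc[1]=4,scc[2]=5,scc[3]=?,scc[4]=1,scc[5]=2,scc[6]=3,scc[7]=2,scc[8]=?)
step 8: low=(low[0]=0,low[1]=1,low[2]=6,low[3]=7,low[4]=2,low[5]=3,low[6]=5,low[7]=3,low[8]=?); scc=(scc[0]=0,scc[1]=4,scc[2]=5,scc[3]=6,scc[4]=1,scc[5]=2,scc[6]=3,scc[7]=2,scc[8]=?)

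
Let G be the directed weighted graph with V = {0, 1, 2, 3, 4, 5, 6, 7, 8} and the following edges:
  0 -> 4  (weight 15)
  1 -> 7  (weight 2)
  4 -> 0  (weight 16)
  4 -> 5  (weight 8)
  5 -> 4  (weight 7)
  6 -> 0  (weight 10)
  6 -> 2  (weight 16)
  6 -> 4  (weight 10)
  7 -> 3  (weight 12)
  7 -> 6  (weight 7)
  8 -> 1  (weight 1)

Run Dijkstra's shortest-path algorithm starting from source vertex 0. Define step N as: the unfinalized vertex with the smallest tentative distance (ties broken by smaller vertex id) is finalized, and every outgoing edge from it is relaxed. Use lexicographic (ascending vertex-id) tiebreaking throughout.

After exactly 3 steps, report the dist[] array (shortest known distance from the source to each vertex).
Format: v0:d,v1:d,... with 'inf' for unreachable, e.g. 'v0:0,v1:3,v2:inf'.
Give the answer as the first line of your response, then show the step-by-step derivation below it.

v0:0,v1:inf,v2:inf,v3:inf,v4:15,v5:23,v6:inf,v7:inf,v8:inf

step 1: dist = v0:0,v1:inf,v2:inf,v3:inf,v4:15,v5:inf,v6:inf,v7:inf,v8:inf
step 2: dist = v0:0,v1:inf,v2:inf,v3:inf,v4:15,v5:23,v6:inf,v7:inf,v8:inf
step 3: dist = v0:0,v1:inf,v2:inf,v3:inf,v4:15,v5:23,v6:inf,v7:inf,v8:inf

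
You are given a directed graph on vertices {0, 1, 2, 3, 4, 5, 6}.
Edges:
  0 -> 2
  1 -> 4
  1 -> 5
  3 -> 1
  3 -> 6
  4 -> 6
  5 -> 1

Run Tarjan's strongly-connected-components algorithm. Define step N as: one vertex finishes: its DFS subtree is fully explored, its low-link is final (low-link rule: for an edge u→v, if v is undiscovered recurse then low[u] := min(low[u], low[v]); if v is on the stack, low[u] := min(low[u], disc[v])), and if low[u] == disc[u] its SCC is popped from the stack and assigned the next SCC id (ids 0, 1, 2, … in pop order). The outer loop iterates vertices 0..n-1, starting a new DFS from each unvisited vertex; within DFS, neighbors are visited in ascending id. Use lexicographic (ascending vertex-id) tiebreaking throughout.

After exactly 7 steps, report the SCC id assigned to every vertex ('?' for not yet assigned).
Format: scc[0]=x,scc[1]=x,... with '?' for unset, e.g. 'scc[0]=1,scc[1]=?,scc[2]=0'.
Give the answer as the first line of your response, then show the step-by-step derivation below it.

scc[0]=1,scc[1]=4,scc[2]=0,scc[3]=5,scc[4]=3,scc[5]=4,scc[6]=2

step 1: low=(low[0]=0,low[1]=?,low[2]=1,low[3]=?,low[4]=?,low[5]=?,low[6]=?); scc=(scc[0]=?,scc[1]=?,scc[2]=0,scc[3]=?,scc[4]=?,scc[5]=?,scc[6]=?)
step 2: low=(low[0]=0,low[1]=?,low[2]=1,low[3]=?,low[4]=?,low[5]=?,low[6]=?); scc=(scc[0]=1,scc[1]=?,scc[2]=0,scc[3]=?,scc[4]=?,scc[5]=?,scc[6]=?)
step 3: low=(low[0]=0,low[1]=2,low[2]=1,low[3]=?,low[4]=3,low[5]=?,low[6]=4); scc=(scc[0]=1,scc[1]=?,scc[2]=0,scc[3]=?,scc[4]=?,scc[5]=?,scc[6]=2)
step 4: low=(low[0]=0,low[1]=2,low[2]=1,low[3]=?,low[4]=3,low[5]=?,low[6]=4); scc=(scc[0]=1,scc[1]=?,scc[2]=0,scc[3]=?,scc[4]=3,scc[5]=?,scc[6]=2)
step 5: low=(low[0]=0,low[1]=2,low[2]=1,low[3]=?,low[4]=3,low[5]=2,low[6]=4); scc=(scc[0]=1,scc[1]=?,scc[2]=0,scc[3]=?,scc[4]=3,scc[5]=?,scc[6]=2)
step 6: low=(low[0]=0,low[1]=2,low[2]=1,low[3]=?,low[4]=3,low[5]=2,low[6]=4); scc=(scc[0]=1,scc[1]=4,scc[2]=0,scc[3]=?,scc[4]=3,scc[5]=4,scc[6]=2)
step 7: low=(low[0]=0,low[1]=2,low[2]=1,low[3]=6,low[4]=3,low[5]=2,low[6]=4); scc=(scc[0]=1,scc[1]=4,scc[2]=0,scc[3]=5,scc[4]=3,scc[5]=4,scc[6]=2)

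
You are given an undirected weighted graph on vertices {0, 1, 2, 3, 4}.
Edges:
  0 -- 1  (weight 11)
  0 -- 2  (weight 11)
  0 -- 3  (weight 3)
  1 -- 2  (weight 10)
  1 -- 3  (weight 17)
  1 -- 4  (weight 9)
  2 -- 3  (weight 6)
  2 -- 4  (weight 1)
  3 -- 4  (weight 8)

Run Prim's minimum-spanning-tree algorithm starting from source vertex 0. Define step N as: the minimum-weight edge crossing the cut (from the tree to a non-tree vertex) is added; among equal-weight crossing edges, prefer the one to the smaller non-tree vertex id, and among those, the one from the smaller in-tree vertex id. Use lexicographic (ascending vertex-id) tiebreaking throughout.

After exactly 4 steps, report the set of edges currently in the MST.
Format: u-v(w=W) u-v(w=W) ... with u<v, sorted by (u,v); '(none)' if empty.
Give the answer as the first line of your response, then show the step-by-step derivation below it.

0-3(w=3) 1-4(w=9) 2-3(w=6) 2-4(w=1)

step 1: add edge 0-3 (w=3); MST = {0-3(w=3)}
step 2: add edge 2-3 (w=6); MST = {0-3(w=3) 2-3(w=6)}
step 3: add edge 2-4 (w=1); MST = {0-3(w=3) 2-3(w=6) 2-4(w=1)}
step 4: add edge 1-4 (w=9); MST = {0-3(w=3) 1-4(w=9) 2-3(w=6) 2-4(w=1)}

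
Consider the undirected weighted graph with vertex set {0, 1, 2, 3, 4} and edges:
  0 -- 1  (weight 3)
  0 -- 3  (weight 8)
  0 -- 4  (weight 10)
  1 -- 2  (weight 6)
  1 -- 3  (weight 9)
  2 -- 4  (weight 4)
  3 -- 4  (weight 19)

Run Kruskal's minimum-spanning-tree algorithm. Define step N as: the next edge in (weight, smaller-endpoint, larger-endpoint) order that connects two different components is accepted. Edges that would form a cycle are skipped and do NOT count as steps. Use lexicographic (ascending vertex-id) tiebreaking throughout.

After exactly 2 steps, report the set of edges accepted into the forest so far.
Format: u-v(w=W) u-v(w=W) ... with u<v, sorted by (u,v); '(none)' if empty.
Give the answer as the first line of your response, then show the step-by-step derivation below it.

0-1(w=3) 2-4(w=4)

step 1: add edge 0-1 (w=3); MST = {0-1(w=3)}
step 2: add edge 2-4 (w=4); MST = {0-1(w=3) 2-4(w=4)}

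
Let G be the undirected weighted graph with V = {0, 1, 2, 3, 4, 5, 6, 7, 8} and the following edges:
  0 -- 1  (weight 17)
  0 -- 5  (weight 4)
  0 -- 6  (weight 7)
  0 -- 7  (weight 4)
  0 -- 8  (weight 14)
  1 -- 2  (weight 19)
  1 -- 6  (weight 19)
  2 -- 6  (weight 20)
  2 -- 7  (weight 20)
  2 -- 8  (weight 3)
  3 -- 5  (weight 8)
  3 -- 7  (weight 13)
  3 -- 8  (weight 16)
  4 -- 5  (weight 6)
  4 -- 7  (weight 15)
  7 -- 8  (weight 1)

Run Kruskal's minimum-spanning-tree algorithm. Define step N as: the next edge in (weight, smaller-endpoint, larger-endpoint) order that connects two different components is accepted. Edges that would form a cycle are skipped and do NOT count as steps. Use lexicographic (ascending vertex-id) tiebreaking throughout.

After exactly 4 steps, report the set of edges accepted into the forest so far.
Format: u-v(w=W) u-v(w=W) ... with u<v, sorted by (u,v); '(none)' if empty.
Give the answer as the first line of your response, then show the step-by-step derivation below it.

0-5(w=4) 0-7(w=4) 2-8(w=3) 7-8(w=1)

step 1: add edge 7-8 (w=1); MST = {7-8(w=1)}
step 2: add edge 2-8 (w=3); MST = {2-8(w=3) 7-8(w=1)}
step 3: add edge 0-5 (w=4); MST = {0-5(w=4) 2-8(w=3) 7-8(w=1)}
step 4: add edge 0-7 (w=4); MST = {0-5(w=4) 0-7(w=4) 2-8(w=3) 7-8(w=1)}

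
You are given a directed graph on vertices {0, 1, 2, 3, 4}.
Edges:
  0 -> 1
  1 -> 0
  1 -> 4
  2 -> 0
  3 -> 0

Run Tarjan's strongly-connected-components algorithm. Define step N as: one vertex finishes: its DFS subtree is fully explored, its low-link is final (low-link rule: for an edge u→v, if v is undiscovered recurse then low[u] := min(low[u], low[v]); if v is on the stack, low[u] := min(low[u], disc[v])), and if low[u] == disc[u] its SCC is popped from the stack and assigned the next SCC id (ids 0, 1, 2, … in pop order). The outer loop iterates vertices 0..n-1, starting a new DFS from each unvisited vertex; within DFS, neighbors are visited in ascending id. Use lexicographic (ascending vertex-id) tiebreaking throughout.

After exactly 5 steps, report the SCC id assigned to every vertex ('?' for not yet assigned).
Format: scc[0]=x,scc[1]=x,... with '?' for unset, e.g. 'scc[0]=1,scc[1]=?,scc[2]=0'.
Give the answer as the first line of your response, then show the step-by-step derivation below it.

scc[0]=1,scc[1]=1,scc[2]=2,scc[3]=3,scc[4]=0

step 1: low=(low[0]=0,low[1]=0,low[2]=?,low[3]=?,low[4]=2); scc=(scc[0]=?,scc[1]=?,scc[2]=?,scc[3]=?,scc[4]=0)
step 2: low=(low[0]=0,low[1]=0,low[2]=?,low[3]=?,low[4]=2); scc=(scc[0]=?,scc[1]=?,scc[2]=?,scc[3]=?,scc[4]=0)
step 3: low=(low[0]=0,low[1]=0,low[2]=?,low[3]=?,low[4]=2); scc=(scc[0]=1,scc[1]=1,scc[2]=?,scc[3]=?,scc[4]=0)
step 4: low=(low[0]=0,low[1]=0,low[2]=3,low[3]=?,low[4]=2); scc=(scc[0]=1,scc[1]=1,scc[2]=2,scc[3]=?,scc[4]=0)
step 5: low=(low[0]=0,low[1]=0,low[2]=3,low[3]=4,low[4]=2); scc=(scc[0]=1,scc[1]=1,scc[2]=2,scc[3]=3,scc[4]=0)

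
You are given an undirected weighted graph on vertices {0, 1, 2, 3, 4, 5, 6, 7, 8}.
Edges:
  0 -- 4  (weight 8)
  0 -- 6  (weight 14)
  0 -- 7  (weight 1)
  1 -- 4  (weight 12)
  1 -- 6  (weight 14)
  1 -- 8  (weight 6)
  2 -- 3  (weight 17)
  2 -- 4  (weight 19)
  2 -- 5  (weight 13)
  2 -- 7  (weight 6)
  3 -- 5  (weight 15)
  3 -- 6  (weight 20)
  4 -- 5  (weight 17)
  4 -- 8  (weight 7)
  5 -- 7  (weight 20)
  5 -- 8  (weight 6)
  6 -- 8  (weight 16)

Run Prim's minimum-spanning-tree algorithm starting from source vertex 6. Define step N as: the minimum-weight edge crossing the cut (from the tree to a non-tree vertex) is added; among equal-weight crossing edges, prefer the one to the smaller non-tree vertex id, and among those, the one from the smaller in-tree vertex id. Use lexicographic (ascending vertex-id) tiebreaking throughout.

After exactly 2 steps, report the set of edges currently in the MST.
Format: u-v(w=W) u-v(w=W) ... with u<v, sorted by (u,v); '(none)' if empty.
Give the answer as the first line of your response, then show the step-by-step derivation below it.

0-6(w=14) 0-7(w=1)

step 1: add edge 0-6 (w=14); MST = {0-6(w=14)}
step 2: add edge 0-7 (w=1); MST = {0-6(w=14) 0-7(w=1)}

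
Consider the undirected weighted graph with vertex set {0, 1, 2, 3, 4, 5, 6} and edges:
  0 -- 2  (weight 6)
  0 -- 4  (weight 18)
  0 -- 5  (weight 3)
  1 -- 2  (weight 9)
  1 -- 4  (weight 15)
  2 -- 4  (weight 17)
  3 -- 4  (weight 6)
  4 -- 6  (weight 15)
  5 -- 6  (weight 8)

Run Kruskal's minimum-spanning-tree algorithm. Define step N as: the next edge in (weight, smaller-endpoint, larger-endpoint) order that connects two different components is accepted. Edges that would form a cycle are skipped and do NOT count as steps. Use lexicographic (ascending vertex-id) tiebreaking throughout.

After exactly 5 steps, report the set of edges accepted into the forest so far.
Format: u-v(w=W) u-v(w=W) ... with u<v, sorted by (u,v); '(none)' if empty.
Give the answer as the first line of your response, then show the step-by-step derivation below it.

0-2(w=6) 0-5(w=3) 1-2(w=9) 3-4(w=6) 5-6(w=8)

step 1: add edge 0-5 (w=3); MST = {0-5(w=3)}
step 2: add edge 0-2 (w=6); MST = {0-2(w=6) 0-5(w=3)}
step 3: add edge 3-4 (w=6); MST = {0-2(w=6) 0-5(w=3) 3-4(w=6)}
step 4: add edge 5-6 (w=8); MST = {0-2(w=6) 0-5(w=3) 3-4(w=6) 5-6(w=8)}
step 5: add edge 1-2 (w=9); MST = {0-2(w=6) 0-5(w=3) 1-2(w=9) 3-4(w=6) 5-6(w=8)}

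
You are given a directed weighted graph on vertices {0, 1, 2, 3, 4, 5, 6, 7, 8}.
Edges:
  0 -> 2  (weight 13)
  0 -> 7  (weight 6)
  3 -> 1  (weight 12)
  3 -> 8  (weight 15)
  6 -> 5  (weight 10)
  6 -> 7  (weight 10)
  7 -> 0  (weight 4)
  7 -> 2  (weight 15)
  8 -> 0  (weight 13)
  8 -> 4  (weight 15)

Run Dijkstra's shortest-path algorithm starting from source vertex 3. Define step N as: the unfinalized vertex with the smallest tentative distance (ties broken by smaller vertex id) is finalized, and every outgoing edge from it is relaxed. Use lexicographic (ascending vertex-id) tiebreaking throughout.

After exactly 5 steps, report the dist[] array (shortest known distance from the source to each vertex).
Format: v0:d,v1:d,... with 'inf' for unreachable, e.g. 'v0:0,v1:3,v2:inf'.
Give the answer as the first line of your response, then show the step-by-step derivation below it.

v0:28,v1:12,v2:41,v3:0,v4:30,v5:inf,v6:inf,v7:34,v8:15

step 1: dist = v0:inf,v1:12,v2:inf,v3:0,v4:inf,v5:inf,v6:inf,v7:inf,v8:15
step 2: dist = v0:inf,v1:12,v2:inf,v3:0,v4:inf,v5:inf,v6:inf,v7:inf,v8:15
step 3: dist = v0:28,v1:12,v2:inf,v3:0,v4:30,v5:inf,v6:inf,v7:inf,v8:15
step 4: dist = v0:28,v1:12,v2:41,v3:0,v4:30,v5:inf,v6:inf,v7:34,v8:15
step 5: dist = v0:28,v1:12,v2:41,v3:0,v4:30,v5:inf,v6:inf,v7:34,v8:15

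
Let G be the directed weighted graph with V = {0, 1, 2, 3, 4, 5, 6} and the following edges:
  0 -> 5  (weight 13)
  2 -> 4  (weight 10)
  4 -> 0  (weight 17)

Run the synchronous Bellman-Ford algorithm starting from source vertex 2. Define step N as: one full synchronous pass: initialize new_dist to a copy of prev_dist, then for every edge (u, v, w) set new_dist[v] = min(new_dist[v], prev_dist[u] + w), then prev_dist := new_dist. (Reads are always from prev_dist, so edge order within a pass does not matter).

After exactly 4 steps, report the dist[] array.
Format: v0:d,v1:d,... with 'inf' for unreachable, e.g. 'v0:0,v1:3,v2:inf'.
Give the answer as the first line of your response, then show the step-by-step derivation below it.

v0:27,v1:inf,v2:0,v3:inf,v4:10,v5:40,v6:inf

step 1: dist = v0:inf,v1:inf,v2:0,v3:inf,v4:10,v5:inf,v6:inf
step 2: dist = v0:27,v1:inf,v2:0,v3:inf,v4:10,v5:inf,v6:inf
step 3: dist = v0:27,v1:inf,v2:0,v3:inf,v4:10,v5:40,v6:inf
step 4: dist = v0:27,v1:inf,v2:0,v3:inf,v4:10,v5:40,v6:inf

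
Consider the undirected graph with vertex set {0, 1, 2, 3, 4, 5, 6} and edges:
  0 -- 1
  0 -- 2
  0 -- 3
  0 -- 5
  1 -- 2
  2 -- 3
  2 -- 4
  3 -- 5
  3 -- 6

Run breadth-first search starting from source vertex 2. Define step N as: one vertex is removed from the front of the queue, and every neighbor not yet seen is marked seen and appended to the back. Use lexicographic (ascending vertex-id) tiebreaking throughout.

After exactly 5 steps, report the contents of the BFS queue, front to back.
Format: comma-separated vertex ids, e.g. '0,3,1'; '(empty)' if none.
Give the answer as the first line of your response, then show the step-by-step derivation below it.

5,6

step 1: dequeue 2; queue=[0,1,3,4]; order=2
step 2: dequeue 0; queue=[1,3,4,5]; order=2,0
step 3: dequeue 1; queue=[3,4,5]; order=2,0,1
step 4: dequeue 3; queue=[4,5,6]; order=2,0,1,3
step 5: dequeue 4; queue=[5,6]; order=2,0,1,3,4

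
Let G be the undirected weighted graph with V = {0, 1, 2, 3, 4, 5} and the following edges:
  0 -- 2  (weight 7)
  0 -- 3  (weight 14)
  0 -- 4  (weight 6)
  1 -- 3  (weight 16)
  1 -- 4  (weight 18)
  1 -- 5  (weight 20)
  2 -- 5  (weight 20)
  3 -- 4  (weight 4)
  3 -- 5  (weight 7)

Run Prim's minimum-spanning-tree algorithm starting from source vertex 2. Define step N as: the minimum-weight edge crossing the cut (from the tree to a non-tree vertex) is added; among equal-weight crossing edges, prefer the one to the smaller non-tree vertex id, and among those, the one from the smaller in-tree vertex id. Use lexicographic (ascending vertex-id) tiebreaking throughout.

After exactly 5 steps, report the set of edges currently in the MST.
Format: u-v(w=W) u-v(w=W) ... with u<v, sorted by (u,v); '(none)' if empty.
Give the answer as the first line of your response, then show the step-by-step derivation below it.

0-2(w=7) 0-4(w=6) 1-3(w=16) 3-4(w=4) 3-5(w=7)

step 1: add edge 0-2 (w=7); MST = {0-2(w=7)}
step 2: add edge 0-4 (w=6); MST = {0-2(w=7) 0-4(w=6)}
step 3: add edge 3-4 (w=4); MST = {0-2(w=7) 0-4(w=6) 3-4(w=4)}
step 4: add edge 3-5 (w=7); MST = {0-2(w=7) 0-4(w=6) 3-4(w=4) 3-5(w=7)}
step 5: add edge 1-3 (w=16); MST = {0-2(w=7) 0-4(w=6) 1-3(w=16) 3-4(w=4) 3-5(w=7)}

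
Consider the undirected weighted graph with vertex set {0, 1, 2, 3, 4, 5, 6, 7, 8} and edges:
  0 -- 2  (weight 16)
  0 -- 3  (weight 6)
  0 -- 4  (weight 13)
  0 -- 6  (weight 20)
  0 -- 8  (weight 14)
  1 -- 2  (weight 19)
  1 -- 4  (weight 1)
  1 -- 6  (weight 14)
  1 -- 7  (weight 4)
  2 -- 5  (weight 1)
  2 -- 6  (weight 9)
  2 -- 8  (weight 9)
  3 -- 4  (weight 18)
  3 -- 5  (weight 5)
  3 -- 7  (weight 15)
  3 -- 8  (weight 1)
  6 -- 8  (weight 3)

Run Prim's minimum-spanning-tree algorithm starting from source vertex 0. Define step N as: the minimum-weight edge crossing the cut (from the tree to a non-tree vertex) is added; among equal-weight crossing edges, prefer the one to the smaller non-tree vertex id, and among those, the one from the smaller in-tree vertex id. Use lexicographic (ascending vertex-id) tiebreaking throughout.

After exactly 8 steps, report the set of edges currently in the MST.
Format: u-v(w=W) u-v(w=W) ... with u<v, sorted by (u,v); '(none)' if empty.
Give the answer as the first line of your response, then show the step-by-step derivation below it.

0-3(w=6) 0-4(w=13) 1-4(w=1) 1-7(w=4) 2-5(w=1) 3-5(w=5) 3-8(w=1) 6-8(w=3)

step 1: add edge 0-3 (w=6); MST = {0-3(w=6)}
step 2: add edge 3-8 (w=1); MST = {0-3(w=6) 3-8(w=1)}
step 3: add edge 6-8 (w=3); MST = {0-3(w=6) 3-8(w=1) 6-8(w=3)}
step 4: add edge 3-5 (w=5); MST = {0-3(w=6) 3-5(w=5) 3-8(w=1) 6-8(w=3)}
step 5: add edge 2-5 (w=1); MST = {0-3(w=6) 2-5(w=1) 3-5(w=5) 3-8(w=1) 6-8(w=3)}
step 6: add edge 0-4 (w=13); MST = {0-3(w=6) 0-4(w=13) 2-5(w=1) 3-5(w=5) 3-8(w=1) 6-8(w=3)}
step 7: add edge 1-4 (w=1); MST = {0-3(w=6) 0-4(w=13) 1-4(w=1) 2-5(w=1) 3-5(w=5) 3-8(w=1) 6-8(w=3)}
step 8: add edge 1-7 (w=4); MST = {0-3(w=6) 0-4(w=13) 1-4(w=1) 1-7(w=4) 2-5(w=1) 3-5(w=5) 3-8(w=1) 6-8(w=3)}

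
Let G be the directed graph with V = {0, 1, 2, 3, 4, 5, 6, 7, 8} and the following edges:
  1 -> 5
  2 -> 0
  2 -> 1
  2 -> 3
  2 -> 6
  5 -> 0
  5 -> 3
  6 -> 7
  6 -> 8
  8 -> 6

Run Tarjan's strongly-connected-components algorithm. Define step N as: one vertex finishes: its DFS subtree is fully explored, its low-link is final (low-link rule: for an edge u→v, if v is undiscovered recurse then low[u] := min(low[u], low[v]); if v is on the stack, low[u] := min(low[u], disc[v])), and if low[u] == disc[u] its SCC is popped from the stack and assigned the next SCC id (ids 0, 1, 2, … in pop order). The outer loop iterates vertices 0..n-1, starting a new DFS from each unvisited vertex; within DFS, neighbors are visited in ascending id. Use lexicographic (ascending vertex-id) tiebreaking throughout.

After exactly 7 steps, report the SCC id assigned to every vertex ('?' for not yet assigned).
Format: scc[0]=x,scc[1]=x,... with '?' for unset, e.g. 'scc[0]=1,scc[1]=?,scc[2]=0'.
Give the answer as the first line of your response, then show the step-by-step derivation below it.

scc[0]=0,scc[1]=3,scc[2]=?,scc[3]=1,scc[4]=?,scc[5]=2,scc[6]=5,scc[7]=4,scc[8]=5

step 1: low=(low[0]=0,low[1]=?,low[2]=?,low[3]=?,low[4]=?,low[5]=?,low[6]=?,low[7]=?,low[8]=?); scc=(scc[0]=0,scc[1]=?,scc[2]=?,scc[3]=?,scc[4]=?,scc[5]=?,scc[6]=?,scc[7]=?,scc[8]=?)
step 2: low=(low[0]=0,low[1]=1,low[2]=?,low[3]=3,low[4]=?,low[5]=2,low[6]=?,low[7]=?,low[8]=?); scc=(scc[0]=0,scc[1]=?,scc[2]=?,scc[3]=1,scc[4]=?,scc[5]=?,scc[6]=?,scc[7]=?,scc[8]=?)
step 3: low=(low[0]=0,low[1]=1,low[2]=?,low[3]=3,low[4]=?,low[5]=2,low[6]=?,low[7]=?,low[8]=?); scc=(scc[0]=0,scc[1]=?,scc[2]=?,scc[3]=1,scc[4]=?,scc[5]=2,scc[6]=?,scc[7]=?,scc[8]=?)
step 4: low=(low[0]=0,low[1]=1,low[2]=?,low[3]=3,low[4]=?,low[5]=2,low[6]=?,low[7]=?,low[8]=?); scc=(scc[0]=0,scc[1]=3,scc[2]=?,scc[3]=1,scc[4]=?,scc[5]=2,scc[6]=?,scc[7]=?,scc[8]=?)
step 5: low=(low[0]=0,low[1]=1,low[2]=4,low[3]=3,low[4]=?,low[5]=2,low[6]=5,low[7]=6,low[8]=?); scc=(scc[0]=0,scc[1]=3,scc[2]=?,scc[3]=1,scc[4]=?,scc[5]=2,scc[6]=?,scc[7]=4,scc[8]=?)
step 6: low=(low[0]=0,low[1]=1,low[2]=4,low[3]=3,low[4]=?,low[5]=2,low[6]=5,low[7]=6,low[8]=5); scc=(scc[0]=0,scc[1]=3,scc[2]=?,scc[3]=1,scc[4]=?,scc[5]=2,scc[6]=?,scc[7]=4,scc[8]=?)
step 7: low=(low[0]=0,low[1]=1,low[2]=4,low[3]=3,low[4]=?,low[5]=2,low[6]=5,low[7]=6,low[8]=5); scc=(scc[0]=0,scc[1]=3,scc[2]=?,scc[3]=1,scc[4]=?,scc[5]=2,scc[6]=5,scc[7]=4,scc[8]=5)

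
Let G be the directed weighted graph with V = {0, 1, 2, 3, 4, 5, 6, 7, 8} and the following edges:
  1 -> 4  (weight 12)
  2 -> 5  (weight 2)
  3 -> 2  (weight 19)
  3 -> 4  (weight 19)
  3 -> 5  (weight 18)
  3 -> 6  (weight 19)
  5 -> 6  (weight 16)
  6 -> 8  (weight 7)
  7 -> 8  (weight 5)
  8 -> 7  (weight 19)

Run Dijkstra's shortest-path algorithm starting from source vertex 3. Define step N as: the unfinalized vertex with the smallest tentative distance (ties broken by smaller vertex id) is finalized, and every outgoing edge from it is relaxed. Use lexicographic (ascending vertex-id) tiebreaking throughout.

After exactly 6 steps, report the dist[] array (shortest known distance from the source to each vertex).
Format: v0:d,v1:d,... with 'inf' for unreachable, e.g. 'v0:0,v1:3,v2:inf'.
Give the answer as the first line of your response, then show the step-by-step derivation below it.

v0:inf,v1:inf,v2:19,v3:0,v4:19,v5:18,v6:19,v7:45,v8:26

step 1: dist = v0:inf,v1:inf,v2:19,v3:0,v4:19,v5:18,v6:19,v7:inf,v8:inf
step 2: dist = v0:inf,v1:inf,v2:19,v3:0,v4:19,v5:18,v6:19,v7:inf,v8:inf
step 3: dist = v0:inf,v1:inf,v2:19,v3:0,v4:19,v5:18,v6:19,v7:inf,v8:inf
step 4: dist = v0:inf,v1:inf,v2:19,v3:0,v4:19,v5:18,v6:19,v7:inf,v8:inf
step 5: dist = v0:inf,v1:inf,v2:19,v3:0,v4:19,v5:18,v6:19,v7:inf,v8:26
step 6: dist = v0:inf,v1:inf,v2:19,v3:0,v4:19,v5:18,v6:19,v7:45,v8:26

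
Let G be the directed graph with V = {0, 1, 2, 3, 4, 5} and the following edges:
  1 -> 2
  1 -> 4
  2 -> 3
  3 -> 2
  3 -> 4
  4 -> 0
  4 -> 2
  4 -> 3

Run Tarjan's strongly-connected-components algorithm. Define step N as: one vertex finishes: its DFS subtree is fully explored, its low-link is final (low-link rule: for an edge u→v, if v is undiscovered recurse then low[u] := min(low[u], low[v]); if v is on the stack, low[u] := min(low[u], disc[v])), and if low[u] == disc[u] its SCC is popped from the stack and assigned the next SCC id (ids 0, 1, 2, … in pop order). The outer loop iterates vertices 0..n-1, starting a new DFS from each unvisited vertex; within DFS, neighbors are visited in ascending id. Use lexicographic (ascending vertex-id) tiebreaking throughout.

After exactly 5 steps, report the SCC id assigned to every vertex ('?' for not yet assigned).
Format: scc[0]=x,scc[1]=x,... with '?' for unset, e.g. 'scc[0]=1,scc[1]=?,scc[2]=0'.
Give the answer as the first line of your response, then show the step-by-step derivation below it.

scc[0]=0,scc[1]=2,scc[2]=1,scc[3]=1,scc[4]=1,scc[5]=?

step 1: low=(low[0]=0,low[1]=?,low[2]=?,low[3]=?,low[4]=?,low[5]=?); scc=(scc[0]=0,scc[1]=?,scc[2]=?,scc[3]=?,scc[4]=?,scc[5]=?)
step 2: low=(low[0]=0,low[1]=1,low[2]=2,low[3]=2,low[4]=2,low[5]=?); scc=(scc[0]=0,scc[1]=?,scc[2]=?,scc[3]=?,scc[4]=?,scc[5]=?)
step 3: low=(low[0]=0,low[1]=1,low[2]=2,low[3]=2,low[4]=2,low[5]=?); scc=(scc[0]=0,scc[1]=?,scc[2]=?,scc[3]=?,scc[4]=?,scc[5]=?)
step 4: low=(low[0]=0,low[1]=1,low[2]=2,low[3]=2,low[4]=2,low[5]=?); scc=(scc[0]=0,scc[1]=?,scc[2]=1,scc[3]=1,scc[4]=1,scc[5]=?)
step 5: low=(low[0]=0,low[1]=1,low[2]=2,low[3]=2,low[4]=2,low[5]=?); scc=(scc[0]=0,scc[1]=2,scc[2]=1,scc[3]=1,scc[4]=1,scc[5]=?)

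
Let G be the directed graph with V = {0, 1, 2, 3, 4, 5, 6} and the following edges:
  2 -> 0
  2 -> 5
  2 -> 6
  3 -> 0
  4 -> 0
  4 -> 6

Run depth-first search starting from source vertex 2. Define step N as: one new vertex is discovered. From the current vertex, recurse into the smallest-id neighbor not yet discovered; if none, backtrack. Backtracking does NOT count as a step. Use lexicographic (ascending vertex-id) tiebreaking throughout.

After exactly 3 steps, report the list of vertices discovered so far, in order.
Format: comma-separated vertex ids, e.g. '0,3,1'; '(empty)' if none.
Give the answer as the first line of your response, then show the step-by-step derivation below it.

2,0,5

step 1: discover 2; path=2; order=2
step 2: discover 0; path=2>0; order=2,0
step 3: discover 5; path=2>5; order=2,0,5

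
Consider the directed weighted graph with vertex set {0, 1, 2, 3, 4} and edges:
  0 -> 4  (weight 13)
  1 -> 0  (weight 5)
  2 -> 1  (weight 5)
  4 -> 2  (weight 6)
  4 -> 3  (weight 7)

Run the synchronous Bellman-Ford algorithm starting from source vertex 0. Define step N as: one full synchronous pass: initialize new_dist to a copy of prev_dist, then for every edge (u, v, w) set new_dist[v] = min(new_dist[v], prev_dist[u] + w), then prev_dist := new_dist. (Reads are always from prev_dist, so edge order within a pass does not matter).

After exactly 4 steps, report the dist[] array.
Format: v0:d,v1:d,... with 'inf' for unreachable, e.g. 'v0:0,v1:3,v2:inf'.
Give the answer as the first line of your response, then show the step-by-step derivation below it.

v0:0,v1:24,v2:19,v3:20,v4:13

step 1: dist = v0:0,v1:inf,v2:inf,v3:inf,v4:13
step 2: dist = v0:0,v1:inf,v2:19,v3:20,v4:13
step 3: dist = v0:0,v1:24,v2:19,v3:20,v4:13
step 4: dist = v0:0,v1:24,v2:19,v3:20,v4:13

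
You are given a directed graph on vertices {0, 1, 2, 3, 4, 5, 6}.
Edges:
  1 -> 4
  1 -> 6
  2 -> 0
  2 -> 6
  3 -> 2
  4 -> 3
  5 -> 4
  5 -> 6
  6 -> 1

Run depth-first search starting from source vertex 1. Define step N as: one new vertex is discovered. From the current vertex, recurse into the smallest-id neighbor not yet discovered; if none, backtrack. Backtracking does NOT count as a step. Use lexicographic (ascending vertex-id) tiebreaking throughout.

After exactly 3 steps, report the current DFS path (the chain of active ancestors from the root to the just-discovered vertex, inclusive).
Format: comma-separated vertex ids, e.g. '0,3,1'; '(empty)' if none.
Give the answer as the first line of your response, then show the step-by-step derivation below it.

1,4,3

step 1: discover 1; path=1; order=1
step 2: discover 4; path=1>4; order=1,4
step 3: discover 3; path=1>4>3; order=1,4,3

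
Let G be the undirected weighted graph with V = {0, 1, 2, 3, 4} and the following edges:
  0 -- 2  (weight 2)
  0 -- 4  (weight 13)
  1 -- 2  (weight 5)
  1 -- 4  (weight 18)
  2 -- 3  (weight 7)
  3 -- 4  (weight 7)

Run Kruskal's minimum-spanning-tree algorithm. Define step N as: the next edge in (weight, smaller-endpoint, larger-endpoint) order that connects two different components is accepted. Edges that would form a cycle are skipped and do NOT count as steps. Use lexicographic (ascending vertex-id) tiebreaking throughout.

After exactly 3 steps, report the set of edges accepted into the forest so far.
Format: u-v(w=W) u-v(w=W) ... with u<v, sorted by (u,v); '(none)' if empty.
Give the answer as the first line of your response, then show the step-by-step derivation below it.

0-2(w=2) 1-2(w=5) 2-3(w=7)

step 1: add edge 0-2 (w=2); MST = {0-2(w=2)}
step 2: add edge 1-2 (w=5); MST = {0-2(w=2) 1-2(w=5)}
step 3: add edge 2-3 (w=7); MST = {0-2(w=2) 1-2(w=5) 2-3(w=7)}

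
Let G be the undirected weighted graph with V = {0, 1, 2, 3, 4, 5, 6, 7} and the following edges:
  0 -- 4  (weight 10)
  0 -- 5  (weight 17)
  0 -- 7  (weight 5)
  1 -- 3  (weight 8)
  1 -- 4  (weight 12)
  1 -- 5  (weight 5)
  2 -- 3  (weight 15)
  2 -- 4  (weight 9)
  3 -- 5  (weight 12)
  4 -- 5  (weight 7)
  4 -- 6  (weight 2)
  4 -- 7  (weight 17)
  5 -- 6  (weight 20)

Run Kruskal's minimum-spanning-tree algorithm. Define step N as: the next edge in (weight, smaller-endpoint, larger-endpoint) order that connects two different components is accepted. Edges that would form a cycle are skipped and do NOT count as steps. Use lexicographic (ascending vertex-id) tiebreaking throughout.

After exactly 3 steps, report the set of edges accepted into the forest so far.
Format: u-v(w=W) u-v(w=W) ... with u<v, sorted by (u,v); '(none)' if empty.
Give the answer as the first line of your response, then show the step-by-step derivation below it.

0-7(w=5) 1-5(w=5) 4-6(w=2)

step 1: add edge 4-6 (w=2); MST = {4-6(w=2)}
step 2: add edge 0-7 (w=5); MST = {0-7(w=5) 4-6(w=2)}
step 3: add edge 1-5 (w=5); MST = {0-7(w=5) 1-5(w=5) 4-6(w=2)}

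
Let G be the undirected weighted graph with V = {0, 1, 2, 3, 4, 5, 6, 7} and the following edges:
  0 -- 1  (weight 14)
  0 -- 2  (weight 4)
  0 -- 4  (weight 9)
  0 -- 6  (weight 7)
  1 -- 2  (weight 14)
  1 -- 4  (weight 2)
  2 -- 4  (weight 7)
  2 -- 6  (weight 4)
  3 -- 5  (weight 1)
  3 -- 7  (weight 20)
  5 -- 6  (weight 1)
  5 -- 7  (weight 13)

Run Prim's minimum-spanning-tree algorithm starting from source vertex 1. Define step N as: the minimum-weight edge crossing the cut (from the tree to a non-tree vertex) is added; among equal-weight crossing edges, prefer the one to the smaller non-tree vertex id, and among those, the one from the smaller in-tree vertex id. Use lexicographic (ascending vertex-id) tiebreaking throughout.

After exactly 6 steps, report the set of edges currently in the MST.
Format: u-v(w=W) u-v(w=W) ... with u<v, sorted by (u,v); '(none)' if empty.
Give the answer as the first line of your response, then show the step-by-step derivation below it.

0-2(w=4) 1-4(w=2) 2-4(w=7) 2-6(w=4) 3-5(w=1) 5-6(w=1)

step 1: add edge 1-4 (w=2); MST = {1-4(w=2)}
step 2: add edge 2-4 (w=7); MST = {1-4(w=2) 2-4(w=7)}
step 3: add edge 0-2 (w=4); MST = {0-2(w=4) 1-4(w=2) 2-4(w=7)}
step 4: add edge 2-6 (w=4); MST = {0-2(w=4) 1-4(w=2) 2-4(w=7) 2-6(w=4)}
step 5: add edge 5-6 (w=1); MST = {0-2(w=4) 1-4(w=2) 2-4(w=7) 2-6(w=4) 5-6(w=1)}
step 6: add edge 3-5 (w=1); MST = {0-2(w=4) 1-4(w=2) 2-4(w=7) 2-6(w=4) 3-5(w=1) 5-6(w=1)}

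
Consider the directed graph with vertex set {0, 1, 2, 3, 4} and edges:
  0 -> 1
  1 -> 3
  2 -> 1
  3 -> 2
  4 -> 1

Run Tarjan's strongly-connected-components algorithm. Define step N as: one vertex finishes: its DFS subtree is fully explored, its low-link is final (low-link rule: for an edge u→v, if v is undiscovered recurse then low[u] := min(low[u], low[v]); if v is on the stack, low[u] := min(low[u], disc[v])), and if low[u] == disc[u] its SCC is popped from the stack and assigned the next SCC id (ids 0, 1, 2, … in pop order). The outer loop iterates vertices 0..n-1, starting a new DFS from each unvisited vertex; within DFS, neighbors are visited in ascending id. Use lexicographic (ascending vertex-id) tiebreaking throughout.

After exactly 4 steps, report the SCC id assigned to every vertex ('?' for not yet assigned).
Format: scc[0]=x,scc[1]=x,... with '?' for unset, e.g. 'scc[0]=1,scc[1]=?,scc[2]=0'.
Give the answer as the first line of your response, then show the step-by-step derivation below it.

scc[0]=1,scc[1]=0,scc[2]=0,scc[3]=0,scc[4]=?

step 1: low=(low[0]=0,low[1]=1,low[2]=1,low[3]=2,low[4]=?); scc=(scc[0]=?,scc[1]=?,scc[2]=?,scc[3]=?,scc[4]=?)
step 2: low=(low[0]=0,low[1]=1,low[2]=1,low[3]=1,low[4]=?); scc=(scc[0]=?,scc[1]=?,scc[2]=?,scc[3]=?,scc[4]=?)
step 3: low=(low[0]=0,low[1]=1,low[2]=1,low[3]=1,low[4]=?); scc=(scc[0]=?,scc[1]=0,scc[2]=0,scc[3]=0,scc[4]=?)
step 4: low=(low[0]=0,low[1]=1,low[2]=1,low[3]=1,low[4]=?); scc=(scc[0]=1,scc[1]=0,scc[2]=0,scc[3]=0,scc[4]=?)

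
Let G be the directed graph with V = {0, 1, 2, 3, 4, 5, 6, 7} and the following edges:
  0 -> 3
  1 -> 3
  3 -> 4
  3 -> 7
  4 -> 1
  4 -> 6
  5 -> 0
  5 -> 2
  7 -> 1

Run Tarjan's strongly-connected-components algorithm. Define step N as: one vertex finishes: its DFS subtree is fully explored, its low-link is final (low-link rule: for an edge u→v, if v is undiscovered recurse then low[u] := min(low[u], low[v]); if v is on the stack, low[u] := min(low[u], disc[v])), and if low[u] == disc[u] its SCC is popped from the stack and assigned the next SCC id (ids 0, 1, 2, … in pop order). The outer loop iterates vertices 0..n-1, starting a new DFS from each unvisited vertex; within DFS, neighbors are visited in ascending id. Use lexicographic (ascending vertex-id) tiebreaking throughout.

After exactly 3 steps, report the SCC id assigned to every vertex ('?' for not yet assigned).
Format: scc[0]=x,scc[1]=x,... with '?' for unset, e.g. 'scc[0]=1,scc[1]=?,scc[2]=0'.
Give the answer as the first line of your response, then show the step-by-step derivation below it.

scc[0]=?,scc[1]=?,scc[2]=?,scc[3]=?,scc[4]=?,scc[5]=?,scc[6]=0,scc[7]=?

step 1: low=(low[0]=0,low[1]=1,low[2]=?,low[3]=1,low[4]=2,low[5]=?,low[6]=?,low[7]=?); scc=(scc[0]=?,scc[1]=?,scc[2]=?,scc[3]=?,scc[4]=?,scc[5]=?,scc[6]=?,scc[7]=?)
step 2: low=(low[0]=0,low[1]=1,low[2]=?,low[3]=1,low[4]=1,low[5]=?,low[6]=4,low[7]=?); scc=(scc[0]=?,scc[1]=?,scc[2]=?,scc[3]=?,scc[4]=?,scc[5]=?,scc[6]=0,scc[7]=?)
step 3: low=(low[0]=0,low[1]=1,low[2]=?,low[3]=1,low[4]=1,low[5]=?,low[6]=4,low[7]=?); scc=(scc[0]=?,scc[1]=?,scc[2]=?,scc[3]=?,scc[4]=?,scc[5]=?,scc[6]=0,scc[7]=?)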